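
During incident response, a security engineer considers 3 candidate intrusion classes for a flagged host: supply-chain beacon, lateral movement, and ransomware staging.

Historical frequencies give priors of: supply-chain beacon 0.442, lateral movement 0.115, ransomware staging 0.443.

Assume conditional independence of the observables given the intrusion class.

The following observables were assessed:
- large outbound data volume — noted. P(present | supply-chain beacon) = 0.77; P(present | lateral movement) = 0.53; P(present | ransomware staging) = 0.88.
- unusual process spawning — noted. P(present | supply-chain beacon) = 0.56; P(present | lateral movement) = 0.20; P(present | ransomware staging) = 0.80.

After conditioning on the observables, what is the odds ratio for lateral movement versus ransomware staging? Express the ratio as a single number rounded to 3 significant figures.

Unnormalized posterior weight (prior times the observable likelihoods) for each of the two hypotheses:
  lateral movement: 0.115 × 0.53 × 0.20 = 0.01219
  ransomware staging: 0.443 × 0.88 × 0.80 = 0.31187
Posterior odds = 0.01219 / 0.31187 ≈ 0.0391.

0.0391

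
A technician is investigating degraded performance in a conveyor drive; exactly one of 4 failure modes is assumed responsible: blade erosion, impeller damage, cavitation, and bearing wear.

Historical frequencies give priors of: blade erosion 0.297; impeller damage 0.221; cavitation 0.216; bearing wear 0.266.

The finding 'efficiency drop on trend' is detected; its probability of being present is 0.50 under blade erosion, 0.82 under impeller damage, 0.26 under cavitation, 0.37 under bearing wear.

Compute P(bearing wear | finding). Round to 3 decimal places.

0.203

For each hypothesis, the unnormalized posterior weight is prior × likelihood:
  blade erosion: 0.297 × 0.50 = 0.1485
  impeller damage: 0.221 × 0.82 = 0.18122
  cavitation: 0.216 × 0.26 = 0.05616
  bearing wear: 0.266 × 0.37 = 0.09842
Normalizing constant Z = 0.1485 + 0.18122 + 0.05616 + 0.09842 = 0.4843.
P(bearing wear | evidence) = 0.09842 / 0.4843 ≈ 0.203.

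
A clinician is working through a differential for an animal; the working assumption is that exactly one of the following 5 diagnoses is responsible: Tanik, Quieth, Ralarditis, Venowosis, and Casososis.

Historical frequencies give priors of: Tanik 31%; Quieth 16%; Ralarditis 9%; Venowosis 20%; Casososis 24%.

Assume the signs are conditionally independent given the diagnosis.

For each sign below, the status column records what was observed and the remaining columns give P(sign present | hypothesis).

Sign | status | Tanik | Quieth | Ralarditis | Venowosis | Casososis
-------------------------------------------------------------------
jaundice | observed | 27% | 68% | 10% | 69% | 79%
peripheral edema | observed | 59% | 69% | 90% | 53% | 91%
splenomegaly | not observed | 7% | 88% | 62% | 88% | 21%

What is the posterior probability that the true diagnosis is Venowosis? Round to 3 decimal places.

0.043

Multiply each prior by the joint likelihood of the sign pattern (using 1 − P(present | H) for each absent sign):
  Tanik: 0.31 × 0.27 × 0.59 × (1 − 0.07) = 0.045926
  Quieth: 0.16 × 0.68 × 0.69 × (1 − 0.88) = 0.0090086
  Ralarditis: 0.09 × 0.10 × 0.90 × (1 − 0.62) = 0.003078
  Venowosis: 0.20 × 0.69 × 0.53 × (1 − 0.88) = 0.0087768
  Casososis: 0.24 × 0.79 × 0.91 × (1 − 0.21) = 0.1363
Marginal likelihood of the evidence = 0.20309.
P(Venowosis | evidence) = 0.0087768 / 0.20309 ≈ 0.043.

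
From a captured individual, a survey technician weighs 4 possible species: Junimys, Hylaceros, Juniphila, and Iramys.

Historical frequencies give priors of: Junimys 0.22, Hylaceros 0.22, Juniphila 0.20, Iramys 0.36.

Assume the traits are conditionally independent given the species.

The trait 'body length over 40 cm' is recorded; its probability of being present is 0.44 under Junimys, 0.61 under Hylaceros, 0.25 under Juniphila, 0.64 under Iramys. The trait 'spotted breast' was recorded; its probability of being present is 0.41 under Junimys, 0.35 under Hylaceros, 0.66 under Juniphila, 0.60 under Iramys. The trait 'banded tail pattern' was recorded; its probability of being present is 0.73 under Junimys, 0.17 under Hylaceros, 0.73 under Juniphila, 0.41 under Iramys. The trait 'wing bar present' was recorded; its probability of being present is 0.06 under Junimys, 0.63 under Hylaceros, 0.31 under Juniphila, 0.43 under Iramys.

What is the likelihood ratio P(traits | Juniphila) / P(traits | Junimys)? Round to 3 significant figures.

4.73

Take the product of per-trait likelihoods under each hypothesis, then divide.
  Juniphila: 0.25 × 0.66 × 0.73 × 0.31 = 0.037339
  Junimys: 0.44 × 0.41 × 0.73 × 0.06 = 0.0079015
Bayes factor = 0.037339 / 0.0079015 ≈ 4.73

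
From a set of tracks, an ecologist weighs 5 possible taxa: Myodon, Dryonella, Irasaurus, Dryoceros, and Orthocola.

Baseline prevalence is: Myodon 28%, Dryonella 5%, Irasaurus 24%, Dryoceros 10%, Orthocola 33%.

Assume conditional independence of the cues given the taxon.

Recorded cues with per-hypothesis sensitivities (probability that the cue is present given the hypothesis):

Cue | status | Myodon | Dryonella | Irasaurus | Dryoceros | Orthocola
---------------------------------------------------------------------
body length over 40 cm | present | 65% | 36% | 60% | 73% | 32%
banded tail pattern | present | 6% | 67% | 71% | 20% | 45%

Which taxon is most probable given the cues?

For each hypothesis, the unnormalized posterior weight is prior × product of the cue likelihoods:
  Myodon: 0.28 × 0.65 × 0.06 = 0.01092
  Dryonella: 0.05 × 0.36 × 0.67 = 0.01206
  Irasaurus: 0.24 × 0.60 × 0.71 = 0.10224
  Dryoceros: 0.10 × 0.73 × 0.20 = 0.0146
  Orthocola: 0.33 × 0.32 × 0.45 = 0.04752
The unnormalized weights sum to 0.18734.
P(Myodon | evidence) ≈ 0.01092 / 0.18734 ≈ 0.058
P(Dryonella | evidence) ≈ 0.01206 / 0.18734 ≈ 0.064
P(Irasaurus | evidence) ≈ 0.10224 / 0.18734 ≈ 0.546
P(Dryoceros | evidence) ≈ 0.0146 / 0.18734 ≈ 0.078
P(Orthocola | evidence) ≈ 0.04752 / 0.18734 ≈ 0.254
The largest is 0.546, so Irasaurus is most probable.

Irasaurus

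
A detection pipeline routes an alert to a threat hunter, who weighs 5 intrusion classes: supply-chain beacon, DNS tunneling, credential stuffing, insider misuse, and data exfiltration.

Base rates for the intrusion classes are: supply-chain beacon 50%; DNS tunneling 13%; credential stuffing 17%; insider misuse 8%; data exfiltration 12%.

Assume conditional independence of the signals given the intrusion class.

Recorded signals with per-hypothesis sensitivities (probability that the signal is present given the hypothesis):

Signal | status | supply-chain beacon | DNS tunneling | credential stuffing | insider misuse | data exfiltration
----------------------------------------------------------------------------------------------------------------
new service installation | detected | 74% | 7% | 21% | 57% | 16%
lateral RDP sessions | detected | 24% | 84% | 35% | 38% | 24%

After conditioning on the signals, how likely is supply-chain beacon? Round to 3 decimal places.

0.679

Multiply each prior by the joint likelihood of the signal pattern:
  supply-chain beacon: 0.50 × 0.74 × 0.24 = 0.0888
  DNS tunneling: 0.13 × 0.07 × 0.84 = 0.007644
  credential stuffing: 0.17 × 0.21 × 0.35 = 0.012495
  insider misuse: 0.08 × 0.57 × 0.38 = 0.017328
  data exfiltration: 0.12 × 0.16 × 0.24 = 0.004608
The unnormalized weights sum to 0.13087.
P(supply-chain beacon | evidence) = 0.0888 / 0.13087 ≈ 0.679.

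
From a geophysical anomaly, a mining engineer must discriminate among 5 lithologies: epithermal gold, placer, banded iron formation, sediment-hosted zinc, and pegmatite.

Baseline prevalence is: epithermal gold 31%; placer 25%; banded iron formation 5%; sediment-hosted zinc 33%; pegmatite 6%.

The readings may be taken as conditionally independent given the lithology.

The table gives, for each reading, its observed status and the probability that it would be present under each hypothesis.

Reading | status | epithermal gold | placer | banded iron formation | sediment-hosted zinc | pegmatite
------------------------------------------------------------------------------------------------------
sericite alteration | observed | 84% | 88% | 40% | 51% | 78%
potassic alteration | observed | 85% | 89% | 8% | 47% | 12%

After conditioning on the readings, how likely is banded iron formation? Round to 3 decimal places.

0.003

For each hypothesis, the unnormalized posterior weight is prior × product of the reading likelihoods:
  epithermal gold: 0.31 × 0.84 × 0.85 = 0.22134
  placer: 0.25 × 0.88 × 0.89 = 0.1958
  banded iron formation: 0.05 × 0.40 × 0.08 = 0.0016
  sediment-hosted zinc: 0.33 × 0.51 × 0.47 = 0.079101
  pegmatite: 0.06 × 0.78 × 0.12 = 0.005616
The unnormalized weights sum to 0.50346.
P(banded iron formation | evidence) = 0.0016 / 0.50346 ≈ 0.003.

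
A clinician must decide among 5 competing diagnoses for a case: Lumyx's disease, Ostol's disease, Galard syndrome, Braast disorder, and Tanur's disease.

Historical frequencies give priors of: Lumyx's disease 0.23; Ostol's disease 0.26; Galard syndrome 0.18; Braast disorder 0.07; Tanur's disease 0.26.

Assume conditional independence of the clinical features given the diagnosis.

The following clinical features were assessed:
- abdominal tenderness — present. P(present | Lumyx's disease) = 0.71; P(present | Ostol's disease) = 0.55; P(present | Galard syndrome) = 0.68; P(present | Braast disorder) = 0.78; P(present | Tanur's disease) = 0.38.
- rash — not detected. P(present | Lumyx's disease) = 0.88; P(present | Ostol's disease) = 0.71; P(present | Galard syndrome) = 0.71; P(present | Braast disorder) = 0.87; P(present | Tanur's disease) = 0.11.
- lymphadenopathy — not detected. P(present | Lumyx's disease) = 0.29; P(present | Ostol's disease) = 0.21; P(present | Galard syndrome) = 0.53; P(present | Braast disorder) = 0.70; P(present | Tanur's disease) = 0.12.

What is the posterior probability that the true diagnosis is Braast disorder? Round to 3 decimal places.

0.015

By Bayes' rule with conditional independence, the unnormalized weight for each hypothesis is prior × ∏ likelihoods (using 1 − P(present | H) for each absent clinical feature):
  Lumyx's disease: 0.23 × 0.71 × (1 − 0.88) × (1 − 0.29) = 0.013913
  Ostol's disease: 0.26 × 0.55 × (1 − 0.71) × (1 − 0.21) = 0.032761
  Galard syndrome: 0.18 × 0.68 × (1 − 0.71) × (1 − 0.53) = 0.016683
  Braast disorder: 0.07 × 0.78 × (1 − 0.87) × (1 − 0.70) = 0.0021294
  Tanur's disease: 0.26 × 0.38 × (1 − 0.11) × (1 − 0.12) = 0.07738
Marginal likelihood of the evidence = 0.14287.
P(Braast disorder | evidence) = 0.0021294 / 0.14287 ≈ 0.015.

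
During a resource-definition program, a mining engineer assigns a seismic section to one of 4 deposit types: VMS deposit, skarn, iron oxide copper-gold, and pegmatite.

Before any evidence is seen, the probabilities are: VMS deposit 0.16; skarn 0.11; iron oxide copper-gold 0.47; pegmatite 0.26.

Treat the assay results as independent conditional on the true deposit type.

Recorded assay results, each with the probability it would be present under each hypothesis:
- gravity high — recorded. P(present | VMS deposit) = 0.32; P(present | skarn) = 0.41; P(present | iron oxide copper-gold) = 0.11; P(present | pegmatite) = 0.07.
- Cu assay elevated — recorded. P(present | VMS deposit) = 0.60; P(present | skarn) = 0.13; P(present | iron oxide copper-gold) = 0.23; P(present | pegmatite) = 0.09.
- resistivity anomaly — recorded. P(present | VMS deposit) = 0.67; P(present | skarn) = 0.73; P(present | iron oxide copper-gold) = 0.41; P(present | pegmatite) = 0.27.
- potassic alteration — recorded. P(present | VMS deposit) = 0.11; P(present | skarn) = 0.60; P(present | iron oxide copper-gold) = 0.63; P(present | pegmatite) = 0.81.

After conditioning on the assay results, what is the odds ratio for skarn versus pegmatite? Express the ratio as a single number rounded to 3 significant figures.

Unnormalized posterior weight (prior times the assay result likelihoods) for each of the two hypotheses:
  skarn: 0.11 × 0.41 × 0.13 × 0.73 × 0.60 = 0.002568
  pegmatite: 0.26 × 0.07 × 0.09 × 0.27 × 0.81 = 0.00035823
Odds(skarn : pegmatite) = 0.002568 / 0.00035823 ≈ 7.17.

7.17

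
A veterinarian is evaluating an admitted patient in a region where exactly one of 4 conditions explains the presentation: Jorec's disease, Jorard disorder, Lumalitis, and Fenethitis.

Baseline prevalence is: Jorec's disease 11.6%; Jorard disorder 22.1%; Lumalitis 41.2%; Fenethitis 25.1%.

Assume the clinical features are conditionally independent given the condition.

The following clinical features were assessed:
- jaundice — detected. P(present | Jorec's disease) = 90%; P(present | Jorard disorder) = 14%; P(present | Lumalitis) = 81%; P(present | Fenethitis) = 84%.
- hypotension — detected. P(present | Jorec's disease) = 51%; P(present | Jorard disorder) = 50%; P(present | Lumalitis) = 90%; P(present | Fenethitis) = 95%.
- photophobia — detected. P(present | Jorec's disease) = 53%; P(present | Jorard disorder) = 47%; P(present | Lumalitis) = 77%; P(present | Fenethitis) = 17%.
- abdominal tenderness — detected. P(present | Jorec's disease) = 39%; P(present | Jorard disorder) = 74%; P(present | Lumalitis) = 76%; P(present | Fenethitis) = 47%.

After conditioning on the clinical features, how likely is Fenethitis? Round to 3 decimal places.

0.077

By Bayes' rule with conditional independence, the unnormalized weight for each hypothesis is prior × ∏ likelihoods:
  Jorec's disease: 0.116 × 0.90 × 0.51 × 0.53 × 0.39 = 0.011006
  Jorard disorder: 0.221 × 0.14 × 0.50 × 0.47 × 0.74 = 0.0053805
  Lumalitis: 0.412 × 0.81 × 0.90 × 0.77 × 0.76 = 0.17576
  Fenethitis: 0.251 × 0.84 × 0.95 × 0.17 × 0.47 = 0.016004
The unnormalized weights sum to 0.20815.
P(Fenethitis | evidence) = 0.016004 / 0.20815 ≈ 0.077.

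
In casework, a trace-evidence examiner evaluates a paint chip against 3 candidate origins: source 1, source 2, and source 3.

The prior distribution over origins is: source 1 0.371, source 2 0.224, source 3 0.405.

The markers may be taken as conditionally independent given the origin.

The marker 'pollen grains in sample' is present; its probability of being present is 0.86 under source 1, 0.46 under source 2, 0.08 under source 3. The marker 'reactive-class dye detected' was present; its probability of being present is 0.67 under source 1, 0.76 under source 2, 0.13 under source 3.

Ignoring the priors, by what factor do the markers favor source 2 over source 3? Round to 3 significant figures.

Take the product of per-marker likelihoods under each hypothesis, then divide.
  source 2: 0.46 × 0.76 = 0.3496
  source 3: 0.08 × 0.13 = 0.0104
Bayes factor = 0.3496 / 0.0104 ≈ 33.6

33.6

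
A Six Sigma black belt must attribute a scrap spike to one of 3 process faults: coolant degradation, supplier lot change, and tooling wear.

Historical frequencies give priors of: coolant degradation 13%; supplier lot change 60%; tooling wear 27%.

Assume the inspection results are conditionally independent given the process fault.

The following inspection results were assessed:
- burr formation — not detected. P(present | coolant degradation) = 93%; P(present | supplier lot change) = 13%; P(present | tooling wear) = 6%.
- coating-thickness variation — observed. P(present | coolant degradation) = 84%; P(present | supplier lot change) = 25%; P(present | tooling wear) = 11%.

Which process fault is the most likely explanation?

supplier lot change

By Bayes' rule with conditional independence, the unnormalized weight for each hypothesis is prior × ∏ likelihoods (using 1 − P(present | H) for each absent inspection result):
  coolant degradation: 0.13 × (1 − 0.93) × 0.84 = 0.007644
  supplier lot change: 0.60 × (1 − 0.13) × 0.25 = 0.1305
  tooling wear: 0.27 × (1 − 0.06) × 0.11 = 0.027918
Marginal likelihood of the evidence = 0.16606.
P(coolant degradation | evidence) ≈ 0.007644 / 0.16606 ≈ 0.046
P(supplier lot change | evidence) ≈ 0.1305 / 0.16606 ≈ 0.786
P(tooling wear | evidence) ≈ 0.027918 / 0.16606 ≈ 0.168
The largest is 0.786, so supplier lot change is most probable.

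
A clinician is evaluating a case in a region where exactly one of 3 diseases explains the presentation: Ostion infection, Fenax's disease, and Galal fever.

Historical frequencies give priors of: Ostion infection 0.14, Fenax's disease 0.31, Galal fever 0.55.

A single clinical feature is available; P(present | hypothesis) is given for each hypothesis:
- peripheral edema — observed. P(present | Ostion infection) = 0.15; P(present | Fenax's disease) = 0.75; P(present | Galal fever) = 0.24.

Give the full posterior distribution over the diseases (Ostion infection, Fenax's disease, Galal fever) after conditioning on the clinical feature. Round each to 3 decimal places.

For each hypothesis, the unnormalized posterior weight is prior × likelihood:
  Ostion infection: 0.14 × 0.15 = 0.021
  Fenax's disease: 0.31 × 0.75 = 0.2325
  Galal fever: 0.55 × 0.24 = 0.132
Normalizing constant Z = 0.021 + 0.2325 + 0.132 = 0.3855.
P(Ostion infection | evidence) = 0.021 / 0.3855 ≈ 0.054
P(Fenax's disease | evidence) = 0.2325 / 0.3855 ≈ 0.603
P(Galal fever | evidence) = 0.132 / 0.3855 ≈ 0.342

0.054, 0.603, 0.342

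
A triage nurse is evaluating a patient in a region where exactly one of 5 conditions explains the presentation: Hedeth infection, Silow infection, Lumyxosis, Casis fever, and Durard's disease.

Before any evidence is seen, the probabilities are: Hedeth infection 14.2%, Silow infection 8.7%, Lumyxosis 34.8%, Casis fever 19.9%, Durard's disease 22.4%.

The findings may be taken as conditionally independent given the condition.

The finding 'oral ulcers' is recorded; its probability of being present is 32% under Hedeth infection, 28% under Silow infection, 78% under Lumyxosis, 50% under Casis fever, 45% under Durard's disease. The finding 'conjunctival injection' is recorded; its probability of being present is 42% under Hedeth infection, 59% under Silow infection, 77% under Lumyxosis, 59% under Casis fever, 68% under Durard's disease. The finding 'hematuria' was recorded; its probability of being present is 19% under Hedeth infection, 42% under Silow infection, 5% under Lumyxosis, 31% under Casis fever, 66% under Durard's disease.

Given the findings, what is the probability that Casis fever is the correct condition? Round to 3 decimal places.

0.218

Multiply each prior by the joint likelihood of the evidence pattern:
  Hedeth infection: 0.142 × 0.32 × 0.42 × 0.19 = 0.0036261
  Silow infection: 0.087 × 0.28 × 0.59 × 0.42 = 0.0060364
  Lumyxosis: 0.348 × 0.78 × 0.77 × 0.05 = 0.01045
  Casis fever: 0.199 × 0.50 × 0.59 × 0.31 = 0.018199
  Durard's disease: 0.224 × 0.45 × 0.68 × 0.66 = 0.045239
Marginal likelihood of the evidence = 0.083551.
P(Casis fever | evidence) = 0.018199 / 0.083551 ≈ 0.218.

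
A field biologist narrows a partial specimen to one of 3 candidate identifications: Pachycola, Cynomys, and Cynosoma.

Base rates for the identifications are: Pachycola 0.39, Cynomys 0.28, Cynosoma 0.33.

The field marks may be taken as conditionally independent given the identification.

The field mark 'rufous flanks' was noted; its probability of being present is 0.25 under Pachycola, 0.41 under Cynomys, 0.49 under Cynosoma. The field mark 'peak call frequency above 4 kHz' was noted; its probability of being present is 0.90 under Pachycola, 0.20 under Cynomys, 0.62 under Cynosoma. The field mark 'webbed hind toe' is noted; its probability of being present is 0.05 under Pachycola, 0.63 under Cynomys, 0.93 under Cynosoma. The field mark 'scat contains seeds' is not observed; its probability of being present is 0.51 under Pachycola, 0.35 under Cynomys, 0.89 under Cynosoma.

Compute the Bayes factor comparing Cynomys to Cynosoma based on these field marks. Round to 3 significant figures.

1.08

Take the product of per-field mark likelihoods under each hypothesis (using 1 − P(present | H) for each absent field mark), then divide.
  Cynomys: 0.41 × 0.20 × 0.63 × (1 − 0.35) = 0.033579
  Cynosoma: 0.49 × 0.62 × 0.93 × (1 − 0.89) = 0.031079
Bayes factor = 0.033579 / 0.031079 ≈ 1.08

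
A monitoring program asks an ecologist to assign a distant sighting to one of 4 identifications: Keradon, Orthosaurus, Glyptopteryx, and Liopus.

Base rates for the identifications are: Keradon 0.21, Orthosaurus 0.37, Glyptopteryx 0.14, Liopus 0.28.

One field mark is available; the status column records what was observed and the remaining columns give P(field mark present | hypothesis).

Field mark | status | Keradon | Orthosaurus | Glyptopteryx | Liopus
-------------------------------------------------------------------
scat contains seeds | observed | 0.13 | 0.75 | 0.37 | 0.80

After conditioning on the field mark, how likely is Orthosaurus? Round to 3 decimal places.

0.478

For each hypothesis, the unnormalized posterior weight is prior × likelihood:
  Keradon: 0.21 × 0.13 = 0.0273
  Orthosaurus: 0.37 × 0.75 = 0.2775
  Glyptopteryx: 0.14 × 0.37 = 0.0518
  Liopus: 0.28 × 0.80 = 0.224
Marginal likelihood of the evidence = 0.5806.
P(Orthosaurus | evidence) = 0.2775 / 0.5806 ≈ 0.478.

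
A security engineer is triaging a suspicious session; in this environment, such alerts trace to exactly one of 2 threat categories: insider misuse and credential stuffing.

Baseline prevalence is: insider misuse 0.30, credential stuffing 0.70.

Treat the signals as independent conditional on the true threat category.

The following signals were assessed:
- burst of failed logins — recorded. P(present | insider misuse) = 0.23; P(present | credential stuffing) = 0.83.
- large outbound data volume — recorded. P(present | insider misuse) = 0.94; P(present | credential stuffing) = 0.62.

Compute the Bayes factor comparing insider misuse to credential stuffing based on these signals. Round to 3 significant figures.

0.420

Take the product of per-signal likelihoods under each hypothesis, then divide.
  insider misuse: 0.23 × 0.94 = 0.2162
  credential stuffing: 0.83 × 0.62 = 0.5146
Bayes factor = 0.2162 / 0.5146 ≈ 0.420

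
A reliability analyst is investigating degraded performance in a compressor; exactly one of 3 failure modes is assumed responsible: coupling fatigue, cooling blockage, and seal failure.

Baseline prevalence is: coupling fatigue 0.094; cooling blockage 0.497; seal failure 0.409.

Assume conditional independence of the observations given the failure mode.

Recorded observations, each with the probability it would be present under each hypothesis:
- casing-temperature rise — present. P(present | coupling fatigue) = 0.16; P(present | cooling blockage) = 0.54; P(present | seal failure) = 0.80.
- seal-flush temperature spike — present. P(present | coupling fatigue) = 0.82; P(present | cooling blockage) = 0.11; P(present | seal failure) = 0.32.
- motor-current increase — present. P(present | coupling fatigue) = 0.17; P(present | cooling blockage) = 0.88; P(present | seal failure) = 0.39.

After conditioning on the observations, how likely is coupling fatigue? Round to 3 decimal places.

By Bayes' rule with conditional independence, the unnormalized weight for each hypothesis is prior × ∏ likelihoods:
  coupling fatigue: 0.094 × 0.16 × 0.82 × 0.17 = 0.0020966
  cooling blockage: 0.497 × 0.54 × 0.11 × 0.88 = 0.025979
  seal failure: 0.409 × 0.80 × 0.32 × 0.39 = 0.040835
The unnormalized weights sum to 0.06891.
P(coupling fatigue | evidence) = 0.0020966 / 0.06891 ≈ 0.030.

0.030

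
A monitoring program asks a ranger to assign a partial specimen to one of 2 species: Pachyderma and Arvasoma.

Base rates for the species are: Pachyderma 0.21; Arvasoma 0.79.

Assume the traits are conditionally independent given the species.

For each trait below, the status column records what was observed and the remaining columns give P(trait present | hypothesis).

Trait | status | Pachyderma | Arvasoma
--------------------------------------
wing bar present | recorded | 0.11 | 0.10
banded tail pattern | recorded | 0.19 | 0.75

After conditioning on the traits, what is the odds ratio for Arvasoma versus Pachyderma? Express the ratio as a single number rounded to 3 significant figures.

13.5

Posterior odds equal prior odds times the likelihood ratio; only the two competing hypotheses matter.
  Arvasoma: 0.79 × 0.10 × 0.75 = 0.05925
  Pachyderma: 0.21 × 0.11 × 0.19 = 0.004389
Posterior odds = 0.05925 / 0.004389 ≈ 13.5.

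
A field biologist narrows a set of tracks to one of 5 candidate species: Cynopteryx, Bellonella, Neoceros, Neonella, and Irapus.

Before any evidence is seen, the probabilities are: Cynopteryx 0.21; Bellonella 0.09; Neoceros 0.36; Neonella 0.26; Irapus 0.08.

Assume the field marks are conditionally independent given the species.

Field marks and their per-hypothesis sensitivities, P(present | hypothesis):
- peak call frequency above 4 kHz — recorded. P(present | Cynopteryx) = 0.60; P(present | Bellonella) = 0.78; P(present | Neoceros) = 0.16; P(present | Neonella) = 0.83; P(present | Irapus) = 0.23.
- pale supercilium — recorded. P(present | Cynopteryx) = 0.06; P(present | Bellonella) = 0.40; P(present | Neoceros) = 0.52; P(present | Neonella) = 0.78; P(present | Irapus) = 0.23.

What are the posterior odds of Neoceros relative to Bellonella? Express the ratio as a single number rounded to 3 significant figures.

The normalizing constant cancels in an odds ratio, so compute prior × likelihood for the two hypotheses only:
  Neoceros: 0.36 × 0.16 × 0.52 = 0.029952
  Bellonella: 0.09 × 0.78 × 0.40 = 0.02808
Odds(Neoceros : Bellonella) = 0.029952 / 0.02808 ≈ 1.07.

1.07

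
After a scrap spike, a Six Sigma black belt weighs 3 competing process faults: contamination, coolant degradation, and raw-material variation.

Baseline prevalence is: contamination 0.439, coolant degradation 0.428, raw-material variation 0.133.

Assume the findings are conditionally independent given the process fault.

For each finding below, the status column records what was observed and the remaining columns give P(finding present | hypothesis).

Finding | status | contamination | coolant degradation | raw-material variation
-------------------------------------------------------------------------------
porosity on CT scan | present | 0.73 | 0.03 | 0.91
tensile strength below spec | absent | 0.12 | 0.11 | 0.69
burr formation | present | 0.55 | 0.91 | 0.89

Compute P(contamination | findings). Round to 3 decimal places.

0.780

Multiply each prior by the joint likelihood of the evidence pattern (using 1 − P(present | H) for each absent finding):
  contamination: 0.439 × 0.73 × (1 − 0.12) × 0.55 = 0.15511
  coolant degradation: 0.428 × 0.03 × (1 − 0.11) × 0.91 = 0.010399
  raw-material variation: 0.133 × 0.91 × (1 − 0.69) × 0.89 = 0.033392
The unnormalized weights sum to 0.1989.
P(contamination | evidence) = 0.15511 / 0.1989 ≈ 0.780.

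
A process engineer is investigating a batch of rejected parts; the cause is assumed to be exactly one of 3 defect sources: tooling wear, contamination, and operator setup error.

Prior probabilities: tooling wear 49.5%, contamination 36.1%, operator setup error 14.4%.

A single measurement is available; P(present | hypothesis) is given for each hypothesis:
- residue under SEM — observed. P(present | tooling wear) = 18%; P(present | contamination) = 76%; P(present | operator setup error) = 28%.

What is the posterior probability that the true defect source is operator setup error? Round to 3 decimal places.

For each hypothesis, the unnormalized posterior weight is prior × likelihood:
  tooling wear: 0.495 × 0.18 = 0.0891
  contamination: 0.361 × 0.76 = 0.27436
  operator setup error: 0.144 × 0.28 = 0.04032
Normalizing constant Z = 0.0891 + 0.27436 + 0.04032 = 0.40378.
P(operator setup error | evidence) = 0.04032 / 0.40378 ≈ 0.100.

0.100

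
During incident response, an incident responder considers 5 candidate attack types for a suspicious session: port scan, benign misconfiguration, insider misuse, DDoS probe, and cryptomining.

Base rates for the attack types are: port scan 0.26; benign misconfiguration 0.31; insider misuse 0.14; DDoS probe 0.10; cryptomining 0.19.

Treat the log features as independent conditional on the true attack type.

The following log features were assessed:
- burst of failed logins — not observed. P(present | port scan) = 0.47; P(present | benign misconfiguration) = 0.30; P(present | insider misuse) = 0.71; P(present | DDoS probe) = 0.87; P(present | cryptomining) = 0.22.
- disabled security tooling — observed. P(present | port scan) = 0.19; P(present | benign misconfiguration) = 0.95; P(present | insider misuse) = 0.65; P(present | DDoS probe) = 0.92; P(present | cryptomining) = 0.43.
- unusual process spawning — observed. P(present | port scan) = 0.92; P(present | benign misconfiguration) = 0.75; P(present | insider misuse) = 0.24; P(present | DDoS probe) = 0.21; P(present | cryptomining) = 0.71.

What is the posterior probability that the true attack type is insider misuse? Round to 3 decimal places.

0.027

By Bayes' rule with conditional independence, the unnormalized weight for each hypothesis is prior × ∏ likelihoods (using 1 − P(present | H) for each absent log feature):
  port scan: 0.26 × (1 − 0.47) × 0.19 × 0.92 = 0.024087
  benign misconfiguration: 0.31 × (1 − 0.30) × 0.95 × 0.75 = 0.15461
  insider misuse: 0.14 × (1 − 0.71) × 0.65 × 0.24 = 0.0063336
  DDoS probe: 0.10 × (1 − 0.87) × 0.92 × 0.21 = 0.0025116
  cryptomining: 0.19 × (1 − 0.22) × 0.43 × 0.71 = 0.045245
Normalizing constant Z = 0.024087 + 0.15461 + 0.0063336 + 0.0025116 + 0.045245 = 0.23279.
P(insider misuse | evidence) = 0.0063336 / 0.23279 ≈ 0.027.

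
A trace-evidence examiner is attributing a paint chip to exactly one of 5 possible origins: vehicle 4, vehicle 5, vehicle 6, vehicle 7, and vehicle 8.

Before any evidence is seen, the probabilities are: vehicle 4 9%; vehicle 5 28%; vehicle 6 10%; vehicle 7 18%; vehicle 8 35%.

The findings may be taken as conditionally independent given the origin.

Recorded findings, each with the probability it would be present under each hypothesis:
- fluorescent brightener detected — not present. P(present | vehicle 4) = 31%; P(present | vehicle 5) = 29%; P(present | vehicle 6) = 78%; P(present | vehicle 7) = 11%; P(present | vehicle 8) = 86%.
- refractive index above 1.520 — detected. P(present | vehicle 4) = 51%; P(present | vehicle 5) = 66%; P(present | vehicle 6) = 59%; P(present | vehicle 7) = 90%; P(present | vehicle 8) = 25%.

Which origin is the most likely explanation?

Multiply each prior by the joint likelihood of the evidence pattern (using 1 − P(present | H) for each absent finding):
  vehicle 4: 0.09 × (1 − 0.31) × 0.51 = 0.031671
  vehicle 5: 0.28 × (1 − 0.29) × 0.66 = 0.13121
  vehicle 6: 0.10 × (1 − 0.78) × 0.59 = 0.01298
  vehicle 7: 0.18 × (1 − 0.11) × 0.90 = 0.14418
  vehicle 8: 0.35 × (1 − 0.86) × 0.25 = 0.01225
The unnormalized weights sum to 0.33229.
P(vehicle 4 | evidence) ≈ 0.031671 / 0.33229 ≈ 0.095
P(vehicle 5 | evidence) ≈ 0.13121 / 0.33229 ≈ 0.395
P(vehicle 6 | evidence) ≈ 0.01298 / 0.33229 ≈ 0.039
P(vehicle 7 | evidence) ≈ 0.14418 / 0.33229 ≈ 0.434
P(vehicle 8 | evidence) ≈ 0.01225 / 0.33229 ≈ 0.037
The largest is 0.434, so vehicle 7 is most probable.

vehicle 7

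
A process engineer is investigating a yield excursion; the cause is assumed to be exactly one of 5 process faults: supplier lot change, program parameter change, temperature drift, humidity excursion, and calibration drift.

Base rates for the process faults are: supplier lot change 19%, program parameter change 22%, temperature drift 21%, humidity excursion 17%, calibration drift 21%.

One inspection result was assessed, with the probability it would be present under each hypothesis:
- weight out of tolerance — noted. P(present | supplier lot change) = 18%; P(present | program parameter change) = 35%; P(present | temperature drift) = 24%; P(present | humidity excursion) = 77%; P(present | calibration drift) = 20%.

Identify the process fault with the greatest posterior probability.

humidity excursion

By Bayes' rule, the unnormalized weight for each hypothesis is prior × likelihood:
  supplier lot change: 0.19 × 0.18 = 0.0342
  program parameter change: 0.22 × 0.35 = 0.077
  temperature drift: 0.21 × 0.24 = 0.0504
  humidity excursion: 0.17 × 0.77 = 0.1309
  calibration drift: 0.21 × 0.20 = 0.042
Normalizing constant Z = 0.0342 + 0.077 + 0.0504 + 0.1309 + 0.042 = 0.3345.
P(supplier lot change | evidence) ≈ 0.0342 / 0.3345 ≈ 0.102
P(program parameter change | evidence) ≈ 0.077 / 0.3345 ≈ 0.230
P(temperature drift | evidence) ≈ 0.0504 / 0.3345 ≈ 0.151
P(humidity excursion | evidence) ≈ 0.1309 / 0.3345 ≈ 0.391
P(calibration drift | evidence) ≈ 0.042 / 0.3345 ≈ 0.126
The largest is 0.391, so humidity excursion is most probable.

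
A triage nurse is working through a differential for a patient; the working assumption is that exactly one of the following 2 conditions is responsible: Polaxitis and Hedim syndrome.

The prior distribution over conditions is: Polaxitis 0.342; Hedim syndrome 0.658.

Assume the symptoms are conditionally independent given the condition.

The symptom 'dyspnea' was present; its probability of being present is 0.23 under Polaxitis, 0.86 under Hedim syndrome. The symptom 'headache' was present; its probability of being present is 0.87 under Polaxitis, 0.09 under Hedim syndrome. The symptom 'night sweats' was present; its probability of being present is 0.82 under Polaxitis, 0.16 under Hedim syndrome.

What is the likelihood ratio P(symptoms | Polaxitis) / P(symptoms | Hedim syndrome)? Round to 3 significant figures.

13.2

The Bayes factor is the ratio of the joint likelihoods of the symptom pattern under the two hypotheses.
  Polaxitis: 0.23 × 0.87 × 0.82 = 0.16408
  Hedim syndrome: 0.86 × 0.09 × 0.16 = 0.012384
Bayes factor = 0.16408 / 0.012384 ≈ 13.2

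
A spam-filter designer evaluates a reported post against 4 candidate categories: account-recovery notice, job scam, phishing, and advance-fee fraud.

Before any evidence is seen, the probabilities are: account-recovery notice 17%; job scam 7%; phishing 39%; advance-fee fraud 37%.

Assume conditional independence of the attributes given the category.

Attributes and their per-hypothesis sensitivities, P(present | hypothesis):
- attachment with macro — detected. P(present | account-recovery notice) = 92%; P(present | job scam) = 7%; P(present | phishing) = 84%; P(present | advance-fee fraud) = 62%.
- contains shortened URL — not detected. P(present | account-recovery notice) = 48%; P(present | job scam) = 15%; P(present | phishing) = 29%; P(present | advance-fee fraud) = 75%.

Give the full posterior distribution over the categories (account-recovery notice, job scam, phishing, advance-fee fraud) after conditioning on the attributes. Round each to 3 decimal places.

For each hypothesis, the unnormalized posterior weight is prior × product of the attribute likelihoods (using 1 − P(present | H) for each absent attribute):
  account-recovery notice: 0.17 × 0.92 × (1 − 0.48) = 0.081328
  job scam: 0.07 × 0.07 × (1 − 0.15) = 0.004165
  phishing: 0.39 × 0.84 × (1 − 0.29) = 0.2326
  advance-fee fraud: 0.37 × 0.62 × (1 − 0.75) = 0.05735
The unnormalized weights sum to 0.37544.
P(account-recovery notice | evidence) = 0.081328 / 0.37544 ≈ 0.217
P(job scam | evidence) = 0.004165 / 0.37544 ≈ 0.011
P(phishing | evidence) = 0.2326 / 0.37544 ≈ 0.620
P(advance-fee fraud | evidence) = 0.05735 / 0.37544 ≈ 0.153

0.217, 0.011, 0.620, 0.153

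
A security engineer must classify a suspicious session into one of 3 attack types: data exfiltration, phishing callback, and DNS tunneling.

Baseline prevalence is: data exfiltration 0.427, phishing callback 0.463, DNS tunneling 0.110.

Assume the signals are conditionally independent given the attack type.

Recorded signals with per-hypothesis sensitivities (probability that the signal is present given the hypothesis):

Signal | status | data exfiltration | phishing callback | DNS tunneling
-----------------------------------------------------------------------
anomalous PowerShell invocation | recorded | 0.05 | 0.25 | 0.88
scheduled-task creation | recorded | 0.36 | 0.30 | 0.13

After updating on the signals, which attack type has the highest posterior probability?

phishing callback

By Bayes' rule with conditional independence, the unnormalized weight for each hypothesis is prior × ∏ likelihoods:
  data exfiltration: 0.427 × 0.05 × 0.36 = 0.007686
  phishing callback: 0.463 × 0.25 × 0.30 = 0.034725
  DNS tunneling: 0.110 × 0.88 × 0.13 = 0.012584
Marginal likelihood of the evidence = 0.054995.
P(data exfiltration | evidence) ≈ 0.007686 / 0.054995 ≈ 0.140
P(phishing callback | evidence) ≈ 0.034725 / 0.054995 ≈ 0.631
P(DNS tunneling | evidence) ≈ 0.012584 / 0.054995 ≈ 0.229
The largest is 0.631, so phishing callback is most probable.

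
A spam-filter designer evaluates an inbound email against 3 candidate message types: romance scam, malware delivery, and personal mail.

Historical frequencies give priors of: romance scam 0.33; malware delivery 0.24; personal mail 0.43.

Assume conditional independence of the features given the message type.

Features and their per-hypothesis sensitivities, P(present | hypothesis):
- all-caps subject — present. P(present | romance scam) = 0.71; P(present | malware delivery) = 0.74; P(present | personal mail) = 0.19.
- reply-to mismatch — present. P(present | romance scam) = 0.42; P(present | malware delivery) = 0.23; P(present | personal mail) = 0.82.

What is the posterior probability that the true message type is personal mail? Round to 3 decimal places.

Multiply each prior by the joint likelihood of the feature pattern:
  romance scam: 0.33 × 0.71 × 0.42 = 0.098406
  malware delivery: 0.24 × 0.74 × 0.23 = 0.040848
  personal mail: 0.43 × 0.19 × 0.82 = 0.066994
The unnormalized weights sum to 0.20625.
P(personal mail | evidence) = 0.066994 / 0.20625 ≈ 0.325.

0.325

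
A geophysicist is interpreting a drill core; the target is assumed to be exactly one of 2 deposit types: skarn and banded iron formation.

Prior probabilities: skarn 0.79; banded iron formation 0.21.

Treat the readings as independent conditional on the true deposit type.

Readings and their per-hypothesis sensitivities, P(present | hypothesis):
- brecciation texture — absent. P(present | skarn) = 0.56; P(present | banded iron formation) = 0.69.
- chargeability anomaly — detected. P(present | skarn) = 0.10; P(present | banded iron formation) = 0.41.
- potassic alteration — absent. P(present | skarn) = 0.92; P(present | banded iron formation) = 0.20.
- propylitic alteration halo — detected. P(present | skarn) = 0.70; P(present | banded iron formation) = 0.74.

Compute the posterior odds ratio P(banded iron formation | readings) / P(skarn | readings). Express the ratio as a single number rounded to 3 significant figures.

Posterior odds equal prior odds times the likelihood ratio; only the two competing hypotheses matter (using 1 − P(present | H) for each absent reading).
  banded iron formation: 0.21 × (1 − 0.69) × 0.41 × (1 − 0.20) × 0.74 = 0.015801
  skarn: 0.79 × (1 − 0.56) × 0.10 × (1 − 0.92) × 0.70 = 0.0019466
Posterior odds = 0.015801 / 0.0019466 ≈ 8.12.

8.12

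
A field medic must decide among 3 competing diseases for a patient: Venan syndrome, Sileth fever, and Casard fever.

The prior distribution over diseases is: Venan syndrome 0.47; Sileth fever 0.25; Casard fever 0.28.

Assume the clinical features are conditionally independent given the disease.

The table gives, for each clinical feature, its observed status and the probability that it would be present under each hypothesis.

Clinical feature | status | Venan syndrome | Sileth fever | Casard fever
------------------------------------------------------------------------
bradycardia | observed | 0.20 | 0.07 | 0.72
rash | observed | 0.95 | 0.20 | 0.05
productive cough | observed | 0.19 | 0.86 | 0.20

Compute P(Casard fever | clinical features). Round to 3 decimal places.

0.092

For each hypothesis, the unnormalized posterior weight is prior × product of the clinical feature likelihoods:
  Venan syndrome: 0.47 × 0.20 × 0.95 × 0.19 = 0.016967
  Sileth fever: 0.25 × 0.07 × 0.20 × 0.86 = 0.00301
  Casard fever: 0.28 × 0.72 × 0.05 × 0.20 = 0.002016
Marginal likelihood of the evidence = 0.021993.
P(Casard fever | evidence) = 0.002016 / 0.021993 ≈ 0.092.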